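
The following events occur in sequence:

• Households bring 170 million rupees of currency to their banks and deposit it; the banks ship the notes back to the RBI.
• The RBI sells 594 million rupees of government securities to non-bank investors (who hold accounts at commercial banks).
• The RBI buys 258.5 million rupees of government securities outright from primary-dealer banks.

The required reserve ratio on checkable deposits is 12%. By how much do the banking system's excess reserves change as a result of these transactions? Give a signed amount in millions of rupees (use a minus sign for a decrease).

Currency deposit 170 million rupees: reserves +170M, deposits +170M.
Asset sale (to non-banks) 594 million rupees: reserves −594M, deposits −594M.
OMO purchase (from banks) 258.5 million rupees: reserves +258.5M, deposits 0.
Totals: Δreserves = −165.5M, Δdeposits = −424M.
Δrequired reserves = 12% × −424M = −50.88M.
Δexcess reserves = Δreserves − Δrequired = −165.5M − (−50.88M) = -114.62 million.

-114.62 million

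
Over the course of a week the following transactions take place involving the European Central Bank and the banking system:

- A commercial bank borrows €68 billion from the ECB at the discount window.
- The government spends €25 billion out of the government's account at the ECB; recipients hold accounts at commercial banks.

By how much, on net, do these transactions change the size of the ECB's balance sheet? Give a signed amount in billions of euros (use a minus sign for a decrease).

ECB balance sheet:
  Assets:      Loans to banks +€68B
  Liabilities: Bank reserves +€93B, Government deposits −€25B
Change in total ECB assets = +€68 billion.

+€68 billion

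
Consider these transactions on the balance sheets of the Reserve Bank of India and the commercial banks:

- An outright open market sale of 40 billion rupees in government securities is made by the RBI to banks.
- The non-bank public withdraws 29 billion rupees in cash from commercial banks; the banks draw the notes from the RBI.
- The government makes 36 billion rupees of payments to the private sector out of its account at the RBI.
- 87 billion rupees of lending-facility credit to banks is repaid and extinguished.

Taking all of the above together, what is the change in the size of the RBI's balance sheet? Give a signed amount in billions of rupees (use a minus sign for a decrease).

-127 billion

RBI balance sheet:
  Assets:      Securities −40B, Loans to banks −87B
  Liabilities: Bank reserves −120B, Currency in circulation +29B, Government deposits −36B
Commercial banking system:
  Assets:      Reserves at CB −120B, Securities +40B
  Liabilities: Checkable deposits +7B, Borrowings from CB −87B
Change in total RBI assets = -127 billion.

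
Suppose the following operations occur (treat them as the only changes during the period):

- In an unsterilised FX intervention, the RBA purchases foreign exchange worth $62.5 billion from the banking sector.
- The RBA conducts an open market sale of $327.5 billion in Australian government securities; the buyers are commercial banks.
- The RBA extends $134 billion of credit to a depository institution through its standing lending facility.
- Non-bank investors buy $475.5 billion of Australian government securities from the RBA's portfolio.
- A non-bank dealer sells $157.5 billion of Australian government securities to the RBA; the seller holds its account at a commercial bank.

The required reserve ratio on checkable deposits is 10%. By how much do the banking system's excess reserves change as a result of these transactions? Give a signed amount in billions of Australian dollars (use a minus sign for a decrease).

FX purchase $62.5 billion: reserves +$62.5B, deposits 0.
OMO sale (to banks) $327.5 billion: reserves −$327.5B, deposits 0.
Discount-window loan $134 billion: reserves +$134B, deposits 0.
Asset sale (to non-banks) $475.5 billion: reserves −$475.5B, deposits −$475.5B.
Asset purchase (from non-banks) $157.5 billion: reserves +$157.5B, deposits +$157.5B.
Totals: Δreserves = −$449B, Δdeposits = −$318B.
Δrequired reserves = 10% × −$318B = −$31.8B.
Δexcess reserves = Δreserves − Δrequired = −$449B − (−$31.8B) = -$417.2 billion.

-$417.2 billion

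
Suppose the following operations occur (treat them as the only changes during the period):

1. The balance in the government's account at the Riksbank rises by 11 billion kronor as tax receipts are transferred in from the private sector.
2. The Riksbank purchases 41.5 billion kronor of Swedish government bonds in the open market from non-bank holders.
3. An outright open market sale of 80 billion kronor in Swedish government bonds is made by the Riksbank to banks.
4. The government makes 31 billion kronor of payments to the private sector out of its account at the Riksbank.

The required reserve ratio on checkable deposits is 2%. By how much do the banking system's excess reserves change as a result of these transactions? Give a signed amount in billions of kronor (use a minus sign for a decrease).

-19.73 billion

Government account inflow 11 billion kronor: reserves −11B, deposits −11B.
Asset purchase (from non-banks) 41.5 billion kronor: reserves +41.5B, deposits +41.5B.
OMO sale (to banks) 80 billion kronor: reserves −80B, deposits 0.
Government spending 31 billion kronor: reserves +31B, deposits +31B.
Totals: Δreserves = −18.5B, Δdeposits = +61.5B.
Δrequired reserves = 2% × +61.5B = +1.23B.
Δexcess reserves = Δreserves − Δrequired = −18.5B − (+1.23B) = -19.73 billion.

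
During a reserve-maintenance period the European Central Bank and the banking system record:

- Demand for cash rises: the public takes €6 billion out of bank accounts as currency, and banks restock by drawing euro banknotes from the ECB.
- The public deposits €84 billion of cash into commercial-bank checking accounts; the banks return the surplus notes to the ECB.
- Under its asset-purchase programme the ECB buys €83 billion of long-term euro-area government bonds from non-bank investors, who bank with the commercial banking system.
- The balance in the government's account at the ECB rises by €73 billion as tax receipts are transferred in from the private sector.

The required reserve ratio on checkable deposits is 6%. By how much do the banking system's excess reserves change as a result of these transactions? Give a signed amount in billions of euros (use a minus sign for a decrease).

Currency withdrawal €6 billion: reserves −€6B, deposits −€6B.
Currency deposit €84 billion: reserves +€84B, deposits +€84B.
Asset purchase (from non-banks) €83 billion: reserves +€83B, deposits +€83B.
Government account inflow €73 billion: reserves −€73B, deposits −€73B.
Totals: Δreserves = +€88B, Δdeposits = +€88B.
Δrequired reserves = 6% × +€88B = +€5.28B.
Δexcess reserves = Δreserves − Δrequired = +€88B − (+€5.28B) = +€82.72 billion.

+€82.72 billion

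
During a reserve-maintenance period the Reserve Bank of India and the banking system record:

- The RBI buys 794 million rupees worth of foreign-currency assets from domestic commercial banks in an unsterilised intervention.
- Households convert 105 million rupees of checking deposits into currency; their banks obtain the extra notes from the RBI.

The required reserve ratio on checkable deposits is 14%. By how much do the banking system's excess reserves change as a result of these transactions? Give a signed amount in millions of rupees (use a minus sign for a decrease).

FX purchase 794 million rupees: reserves +794M, deposits 0.
Currency withdrawal 105 million rupees: reserves −105M, deposits −105M.
Totals: Δreserves = +689M, Δdeposits = −105M.
Δrequired reserves = 14% × −105M = −14.7M.
Δexcess reserves = Δreserves − Δrequired = +689M − (−14.7M) = +703.7 million.

+703.7 million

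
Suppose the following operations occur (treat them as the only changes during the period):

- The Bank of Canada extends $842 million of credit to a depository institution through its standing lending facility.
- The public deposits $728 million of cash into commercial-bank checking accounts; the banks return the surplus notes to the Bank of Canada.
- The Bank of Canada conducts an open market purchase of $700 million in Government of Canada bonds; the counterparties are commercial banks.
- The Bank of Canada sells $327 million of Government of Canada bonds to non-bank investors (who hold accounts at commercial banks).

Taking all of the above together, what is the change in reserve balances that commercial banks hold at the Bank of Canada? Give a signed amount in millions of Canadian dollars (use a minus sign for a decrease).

+$1943 million

Bank of Canada balance sheet:
  Assets:      Securities +$373M, Loans to banks +$842M
  Liabilities: Bank reserves +$1943M, Currency in circulation −$728M
So the change in reserve balances that commercial banks hold at the Bank of Canada is +$1943 million.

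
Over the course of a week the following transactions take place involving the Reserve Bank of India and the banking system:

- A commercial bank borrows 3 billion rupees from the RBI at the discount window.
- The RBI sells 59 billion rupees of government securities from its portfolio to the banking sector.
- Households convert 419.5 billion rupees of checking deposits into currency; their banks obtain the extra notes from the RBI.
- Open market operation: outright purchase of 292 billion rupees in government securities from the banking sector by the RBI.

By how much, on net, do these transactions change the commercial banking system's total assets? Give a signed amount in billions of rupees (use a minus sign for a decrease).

Discount-window loan 3 billion rupees: bank balance sheets expand → +3B.
OMO sale (to banks) 59 billion rupees: just an asset swap on bank balance sheets → 0.
Currency withdrawal 419.5 billion rupees: bank balance sheets shrink → −419.5B.
OMO purchase (from banks) 292 billion rupees: just an asset swap on bank balance sheets → 0.
Net: 3 + 0 − 419.5 + 0 = -416.5 billion.

-416.5 billion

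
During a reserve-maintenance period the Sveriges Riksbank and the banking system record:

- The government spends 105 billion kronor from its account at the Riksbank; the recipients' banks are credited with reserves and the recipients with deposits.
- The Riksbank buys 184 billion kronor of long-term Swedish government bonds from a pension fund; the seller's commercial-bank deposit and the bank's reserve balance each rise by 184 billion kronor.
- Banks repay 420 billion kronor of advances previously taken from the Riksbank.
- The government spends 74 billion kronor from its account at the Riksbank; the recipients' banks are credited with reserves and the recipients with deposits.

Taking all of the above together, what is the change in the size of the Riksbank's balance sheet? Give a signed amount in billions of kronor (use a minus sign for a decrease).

Government spending 105 billion kronor: only the composition of liabilities changes → 0.
Asset purchase (from non-banks) 184 billion kronor: a Riksbank asset is acquired → +184B.
Discount-window repayment 420 billion kronor: a Riksbank asset is shed → −420B.
Government spending 74 billion kronor: only the composition of liabilities changes → 0.
Net: 0 + 184 − 420 + 0 = -236 billion.

-236 billion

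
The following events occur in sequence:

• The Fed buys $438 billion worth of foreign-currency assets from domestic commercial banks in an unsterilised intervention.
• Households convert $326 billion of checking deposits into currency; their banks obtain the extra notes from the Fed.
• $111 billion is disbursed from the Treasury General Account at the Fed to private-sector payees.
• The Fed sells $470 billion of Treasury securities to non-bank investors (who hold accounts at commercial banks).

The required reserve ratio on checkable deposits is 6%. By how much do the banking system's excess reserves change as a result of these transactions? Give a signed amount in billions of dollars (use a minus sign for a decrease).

FX purchase $438 billion: reserves +$438B, deposits 0.
Currency withdrawal $326 billion: reserves −$326B, deposits −$326B.
Government spending $111 billion: reserves +$111B, deposits +$111B.
Asset sale (to non-banks) $470 billion: reserves −$470B, deposits −$470B.
Totals: Δreserves = −$247B, Δdeposits = −$685B.
Δrequired reserves = 6% × −$685B = −$41.1B.
Δexcess reserves = Δreserves − Δrequired = −$247B − (−$41.1B) = -$205.9 billion.

-$205.9 billion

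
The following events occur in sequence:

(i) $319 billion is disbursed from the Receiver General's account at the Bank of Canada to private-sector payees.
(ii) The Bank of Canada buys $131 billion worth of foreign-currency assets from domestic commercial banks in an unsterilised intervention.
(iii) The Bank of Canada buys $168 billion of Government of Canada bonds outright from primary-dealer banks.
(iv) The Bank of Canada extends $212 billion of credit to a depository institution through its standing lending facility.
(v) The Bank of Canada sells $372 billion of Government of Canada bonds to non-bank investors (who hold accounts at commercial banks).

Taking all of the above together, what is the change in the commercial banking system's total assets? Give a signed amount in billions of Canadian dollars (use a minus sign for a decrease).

Bank of Canada balance sheet:
  Assets:      Securities −$204B, Loans to banks +$212B, Foreign assets +$131B
  Liabilities: Bank reserves +$458B, Government deposits −$319B
Commercial banking system:
  Assets:      Reserves at CB +$458B, Securities −$168B, Foreign assets −$131B
  Liabilities: Checkable deposits −$53B, Borrowings from CB +$212B
Change in total bank assets = +$159 billion.

+$159 billion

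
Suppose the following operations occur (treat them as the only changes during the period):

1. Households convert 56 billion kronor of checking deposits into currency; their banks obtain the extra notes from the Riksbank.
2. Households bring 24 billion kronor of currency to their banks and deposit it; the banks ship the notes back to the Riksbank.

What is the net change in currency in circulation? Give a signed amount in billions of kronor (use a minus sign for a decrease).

Riksbank balance sheet:
  Assets:      no change
  Liabilities: Bank reserves −32B, Currency in circulation +32B
So the change in currency in circulation is +32 billion.

+32 billion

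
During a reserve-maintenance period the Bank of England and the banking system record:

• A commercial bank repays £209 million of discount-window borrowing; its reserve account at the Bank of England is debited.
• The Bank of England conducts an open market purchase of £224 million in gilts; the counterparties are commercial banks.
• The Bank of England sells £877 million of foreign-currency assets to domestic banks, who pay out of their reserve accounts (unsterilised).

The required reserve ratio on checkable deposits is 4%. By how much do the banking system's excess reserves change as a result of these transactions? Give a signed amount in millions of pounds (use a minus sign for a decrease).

Discount-window repayment £209 million: reserves −£209M, deposits 0.
OMO purchase (from banks) £224 million: reserves +£224M, deposits 0.
FX sale £877 million: reserves −£877M, deposits 0.
Totals: Δreserves = −£862M, Δdeposits = 0.
Δrequired reserves = 4% × 0 = 0.
Δexcess reserves = Δreserves − Δrequired = −£862M − (0) = -£862 million.

-£862 million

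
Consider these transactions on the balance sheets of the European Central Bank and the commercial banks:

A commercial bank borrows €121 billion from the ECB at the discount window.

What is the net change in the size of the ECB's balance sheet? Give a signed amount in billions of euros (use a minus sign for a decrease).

ECB balance sheet:
  Assets:      Loans to banks +€121B
  Liabilities: Bank reserves +€121B
Commercial banking system:
  Assets:      Reserves at CB +€121B
  Liabilities: Borrowings from CB +€121B
Change in total ECB assets = +€121 billion.

+€121 billion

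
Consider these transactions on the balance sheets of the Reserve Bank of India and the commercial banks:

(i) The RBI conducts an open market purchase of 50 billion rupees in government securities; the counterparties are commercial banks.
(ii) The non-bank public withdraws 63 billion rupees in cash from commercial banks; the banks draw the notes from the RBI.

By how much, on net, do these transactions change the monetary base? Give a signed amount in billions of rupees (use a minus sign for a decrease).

RBI balance sheet:
  Assets:      Securities +50B
  Liabilities: Bank reserves −13B, Currency in circulation +63B
Commercial banking system:
  Assets:      Reserves at CB −13B, Securities −50B
  Liabilities: Checkable deposits −63B
Monetary base = currency + reserves: +63B + (−13B) = +50 billion.

+50 billion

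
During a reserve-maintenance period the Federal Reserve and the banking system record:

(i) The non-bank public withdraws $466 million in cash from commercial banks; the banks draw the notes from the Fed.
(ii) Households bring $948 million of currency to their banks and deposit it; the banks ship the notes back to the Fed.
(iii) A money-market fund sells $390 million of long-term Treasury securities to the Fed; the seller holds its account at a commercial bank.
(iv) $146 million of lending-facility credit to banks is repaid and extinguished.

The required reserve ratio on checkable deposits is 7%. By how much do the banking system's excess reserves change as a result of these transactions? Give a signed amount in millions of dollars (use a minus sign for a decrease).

+$664.96 million

Currency withdrawal $466 million: reserves −$466M, deposits −$466M.
Currency deposit $948 million: reserves +$948M, deposits +$948M.
Asset purchase (from non-banks) $390 million: reserves +$390M, deposits +$390M.
Discount-window repayment $146 million: reserves −$146M, deposits 0.
Totals: Δreserves = +$726M, Δdeposits = +$872M.
Δrequired reserves = 7% × +$872M = +$61.04M.
Δexcess reserves = Δreserves − Δrequired = +$726M − (+$61.04M) = +$664.96 million.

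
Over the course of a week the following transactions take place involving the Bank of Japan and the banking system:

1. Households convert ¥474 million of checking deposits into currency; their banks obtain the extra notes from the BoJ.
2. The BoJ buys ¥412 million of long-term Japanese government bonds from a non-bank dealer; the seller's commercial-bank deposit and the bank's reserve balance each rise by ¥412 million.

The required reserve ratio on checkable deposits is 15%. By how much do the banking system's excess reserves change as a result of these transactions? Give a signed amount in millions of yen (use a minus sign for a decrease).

Currency withdrawal ¥474 million: reserves −¥474M, deposits −¥474M.
Asset purchase (from non-banks) ¥412 million: reserves +¥412M, deposits +¥412M.
Totals: Δreserves = −¥62M, Δdeposits = −¥62M.
Δrequired reserves = 15% × −¥62M = −¥9.3M.
Δexcess reserves = Δreserves − Δrequired = −¥62M − (−¥9.3M) = -¥52.7 million.

-¥52.7 million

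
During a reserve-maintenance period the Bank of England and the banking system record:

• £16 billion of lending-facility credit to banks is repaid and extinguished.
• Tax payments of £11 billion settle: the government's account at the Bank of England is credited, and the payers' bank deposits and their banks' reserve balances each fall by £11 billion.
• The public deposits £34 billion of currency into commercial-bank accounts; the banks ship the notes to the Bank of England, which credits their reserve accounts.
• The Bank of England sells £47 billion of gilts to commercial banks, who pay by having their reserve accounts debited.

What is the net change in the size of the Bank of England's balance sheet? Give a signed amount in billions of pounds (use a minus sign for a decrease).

Discount-window repayment £16 billion: a Bank of England asset is shed → −£16B.
Government account inflow £11 billion: only the composition of liabilities changes → 0.
Currency deposit £34 billion: only the composition of liabilities changes → 0.
OMO sale (to banks) £47 billion: a Bank of England asset is shed → −£47B.
Net: −16 + 0 + 0 − 47 = -£63 billion.

-£63 billion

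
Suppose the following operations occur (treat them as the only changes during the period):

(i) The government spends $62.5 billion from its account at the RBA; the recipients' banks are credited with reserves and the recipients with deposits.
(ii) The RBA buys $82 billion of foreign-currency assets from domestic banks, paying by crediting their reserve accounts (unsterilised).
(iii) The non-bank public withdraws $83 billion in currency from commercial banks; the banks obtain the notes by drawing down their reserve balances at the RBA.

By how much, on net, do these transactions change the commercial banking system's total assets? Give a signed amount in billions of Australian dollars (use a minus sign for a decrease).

-$20.5 billion

RBA balance sheet:
  Assets:      Foreign assets +$82B
  Liabilities: Bank reserves +$61.5B, Currency in circulation +$83B, Government deposits −$62.5B
Commercial banking system:
  Assets:      Reserves at CB +$61.5B, Foreign assets −$82B
  Liabilities: Checkable deposits −$20.5B
Change in total bank assets = -$20.5 billion.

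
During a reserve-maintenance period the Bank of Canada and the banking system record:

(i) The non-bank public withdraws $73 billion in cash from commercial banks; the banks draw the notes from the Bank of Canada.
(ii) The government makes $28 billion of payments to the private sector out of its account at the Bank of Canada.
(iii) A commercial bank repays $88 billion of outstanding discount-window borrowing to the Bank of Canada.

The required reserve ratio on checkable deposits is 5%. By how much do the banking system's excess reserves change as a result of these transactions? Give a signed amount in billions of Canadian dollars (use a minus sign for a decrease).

-$130.75 billion

Currency withdrawal $73 billion: reserves −$73B, deposits −$73B.
Government spending $28 billion: reserves +$28B, deposits +$28B.
Discount-window repayment $88 billion: reserves −$88B, deposits 0.
Totals: Δreserves = −$133B, Δdeposits = −$45B.
Δrequired reserves = 5% × −$45B = −$2.25B.
Δexcess reserves = Δreserves − Δrequired = −$133B − (−$2.25B) = -$130.75 billion.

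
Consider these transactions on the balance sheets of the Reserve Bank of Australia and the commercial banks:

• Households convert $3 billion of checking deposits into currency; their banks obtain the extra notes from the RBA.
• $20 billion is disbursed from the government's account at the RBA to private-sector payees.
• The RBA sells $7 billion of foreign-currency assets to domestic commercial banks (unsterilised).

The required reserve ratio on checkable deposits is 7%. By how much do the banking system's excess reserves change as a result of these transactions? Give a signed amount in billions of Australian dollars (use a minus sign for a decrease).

Currency withdrawal $3 billion: reserves −$3B, deposits −$3B.
Government spending $20 billion: reserves +$20B, deposits +$20B.
FX sale $7 billion: reserves −$7B, deposits 0.
Totals: Δreserves = +$10B, Δdeposits = +$17B.
Δrequired reserves = 7% × +$17B = +$1.19B.
Δexcess reserves = Δreserves − Δrequired = +$10B − (+$1.19B) = +$8.81 billion.

+$8.81 billion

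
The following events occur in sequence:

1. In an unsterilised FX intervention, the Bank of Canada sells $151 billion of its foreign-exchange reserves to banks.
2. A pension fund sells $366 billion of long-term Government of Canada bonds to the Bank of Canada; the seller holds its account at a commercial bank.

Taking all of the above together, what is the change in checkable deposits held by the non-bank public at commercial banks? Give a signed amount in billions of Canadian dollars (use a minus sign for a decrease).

Bank of Canada balance sheet:
  Assets:      Securities +$366B, Foreign assets −$151B
  Liabilities: Bank reserves +$215B
Commercial banking system:
  Assets:      Reserves at CB +$215B, Foreign assets +$151B
  Liabilities: Checkable deposits +$366B
So the change in checkable deposits held by the non-bank public at commercial banks is +$366 billion.

+$366 billion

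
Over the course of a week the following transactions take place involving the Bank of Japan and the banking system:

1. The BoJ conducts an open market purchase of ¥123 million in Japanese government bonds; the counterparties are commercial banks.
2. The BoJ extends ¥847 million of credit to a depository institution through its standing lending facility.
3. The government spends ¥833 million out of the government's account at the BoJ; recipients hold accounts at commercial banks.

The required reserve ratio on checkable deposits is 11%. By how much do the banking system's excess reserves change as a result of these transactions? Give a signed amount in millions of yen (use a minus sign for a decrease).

+¥1711.37 million

OMO purchase (from banks) ¥123 million: reserves +¥123M, deposits 0.
Discount-window loan ¥847 million: reserves +¥847M, deposits 0.
Government spending ¥833 million: reserves +¥833M, deposits +¥833M.
Totals: Δreserves = +¥1803M, Δdeposits = +¥833M.
Δrequired reserves = 11% × +¥833M = +¥91.63M.
Δexcess reserves = Δreserves − Δrequired = +¥1803M − (+¥91.63M) = +¥1711.37 million.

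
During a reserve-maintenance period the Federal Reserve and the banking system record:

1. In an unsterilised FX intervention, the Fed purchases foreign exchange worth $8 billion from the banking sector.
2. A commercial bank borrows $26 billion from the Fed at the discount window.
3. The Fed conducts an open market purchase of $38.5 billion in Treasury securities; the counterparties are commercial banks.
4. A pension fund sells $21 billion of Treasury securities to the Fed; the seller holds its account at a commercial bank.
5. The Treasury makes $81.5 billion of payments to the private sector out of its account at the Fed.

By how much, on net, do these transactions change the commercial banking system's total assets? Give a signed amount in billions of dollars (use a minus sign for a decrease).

+$128.5 billion

Fed balance sheet:
  Assets:      Securities +$59.5B, Loans to banks +$26B, Foreign assets +$8B
  Liabilities: Bank reserves +$175B, Government deposits −$81.5B
Commercial banking system:
  Assets:      Reserves at CB +$175B, Securities −$38.5B, Foreign assets −$8B
  Liabilities: Checkable deposits +$102.5B, Borrowings from CB +$26B
Change in total bank assets = +$128.5 billion.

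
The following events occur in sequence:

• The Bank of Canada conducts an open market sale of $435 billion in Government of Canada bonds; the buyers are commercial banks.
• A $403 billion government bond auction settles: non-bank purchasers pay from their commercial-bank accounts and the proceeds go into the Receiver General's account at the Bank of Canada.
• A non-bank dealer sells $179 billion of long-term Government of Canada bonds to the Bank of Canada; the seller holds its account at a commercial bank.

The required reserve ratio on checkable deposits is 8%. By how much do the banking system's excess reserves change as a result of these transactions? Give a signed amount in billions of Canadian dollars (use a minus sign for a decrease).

-$641.08 billion

OMO sale (to banks) $435 billion: reserves −$435B, deposits 0.
Government account inflow $403 billion: reserves −$403B, deposits −$403B.
Asset purchase (from non-banks) $179 billion: reserves +$179B, deposits +$179B.
Totals: Δreserves = −$659B, Δdeposits = −$224B.
Δrequired reserves = 8% × −$224B = −$17.92B.
Δexcess reserves = Δreserves − Δrequired = −$659B − (−$17.92B) = -$641.08 billion.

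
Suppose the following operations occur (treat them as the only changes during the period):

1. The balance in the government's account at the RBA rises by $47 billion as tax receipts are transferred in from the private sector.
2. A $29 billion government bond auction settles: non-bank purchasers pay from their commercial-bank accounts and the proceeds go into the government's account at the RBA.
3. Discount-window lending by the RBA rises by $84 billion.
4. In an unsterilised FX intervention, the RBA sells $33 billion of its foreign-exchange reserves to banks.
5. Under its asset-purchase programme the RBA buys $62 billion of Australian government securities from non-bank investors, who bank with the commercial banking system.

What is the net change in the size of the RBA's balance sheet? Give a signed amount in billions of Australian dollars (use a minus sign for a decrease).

+$113 billion

RBA balance sheet:
  Assets:      Securities +$62B, Loans to banks +$84B, Foreign assets −$33B
  Liabilities: Bank reserves +$37B, Government deposits +$76B
Change in total RBA assets = +$113 billion.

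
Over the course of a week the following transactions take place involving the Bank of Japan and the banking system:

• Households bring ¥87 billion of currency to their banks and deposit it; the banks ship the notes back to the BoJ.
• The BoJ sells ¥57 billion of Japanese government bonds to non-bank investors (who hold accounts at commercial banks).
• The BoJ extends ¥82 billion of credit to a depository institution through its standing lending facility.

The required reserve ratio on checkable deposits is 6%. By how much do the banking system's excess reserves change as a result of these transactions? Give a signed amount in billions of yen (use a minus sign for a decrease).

+¥110.2 billion

Currency deposit ¥87 billion: reserves +¥87B, deposits +¥87B.
Asset sale (to non-banks) ¥57 billion: reserves −¥57B, deposits −¥57B.
Discount-window loan ¥82 billion: reserves +¥82B, deposits 0.
Totals: Δreserves = +¥112B, Δdeposits = +¥30B.
Δrequired reserves = 6% × +¥30B = +¥1.8B.
Δexcess reserves = Δreserves − Δrequired = +¥112B − (+¥1.8B) = +¥110.2 billion.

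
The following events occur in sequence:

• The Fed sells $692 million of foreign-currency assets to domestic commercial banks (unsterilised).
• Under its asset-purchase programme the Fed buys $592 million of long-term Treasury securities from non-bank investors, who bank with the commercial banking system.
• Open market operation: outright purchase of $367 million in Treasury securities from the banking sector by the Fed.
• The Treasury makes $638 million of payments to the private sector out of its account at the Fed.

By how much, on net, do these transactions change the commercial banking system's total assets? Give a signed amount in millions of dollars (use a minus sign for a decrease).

FX sale $692 million: just an asset swap on bank balance sheets → 0.
Asset purchase (from non-banks) $592 million: bank balance sheets expand → +$592M.
OMO purchase (from banks) $367 million: just an asset swap on bank balance sheets → 0.
Government spending $638 million: bank balance sheets expand → +$638M.
Net: 0 + 592 + 0 + 638 = +$1230 million.

+$1230 million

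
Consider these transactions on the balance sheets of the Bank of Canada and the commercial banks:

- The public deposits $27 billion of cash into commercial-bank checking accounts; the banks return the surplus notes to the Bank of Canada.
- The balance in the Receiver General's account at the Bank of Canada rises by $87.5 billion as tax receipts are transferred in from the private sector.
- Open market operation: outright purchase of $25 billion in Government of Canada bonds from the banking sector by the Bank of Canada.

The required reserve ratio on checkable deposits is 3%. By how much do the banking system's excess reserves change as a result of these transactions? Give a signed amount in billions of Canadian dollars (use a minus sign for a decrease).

-$33.685 billion

Currency deposit $27 billion: reserves +$27B, deposits +$27B.
Government account inflow $87.5 billion: reserves −$87.5B, deposits −$87.5B.
OMO purchase (from banks) $25 billion: reserves +$25B, deposits 0.
Totals: Δreserves = −$35.5B, Δdeposits = −$60.5B.
Δrequired reserves = 3% × −$60.5B = −$1.815B.
Δexcess reserves = Δreserves − Δrequired = −$35.5B − (−$1.815B) = -$33.685 billion.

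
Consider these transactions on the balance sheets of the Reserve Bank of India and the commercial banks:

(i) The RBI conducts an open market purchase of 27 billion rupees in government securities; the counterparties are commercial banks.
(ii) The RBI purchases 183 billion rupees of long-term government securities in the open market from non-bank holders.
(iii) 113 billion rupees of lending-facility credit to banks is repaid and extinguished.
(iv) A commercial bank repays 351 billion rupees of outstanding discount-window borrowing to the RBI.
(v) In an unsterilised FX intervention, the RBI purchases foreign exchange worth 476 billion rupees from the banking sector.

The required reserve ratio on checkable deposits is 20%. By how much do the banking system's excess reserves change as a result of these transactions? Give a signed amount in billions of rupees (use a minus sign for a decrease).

+185.4 billion

OMO purchase (from banks) 27 billion rupees: reserves +27B, deposits 0.
Asset purchase (from non-banks) 183 billion rupees: reserves +183B, deposits +183B.
Discount-window repayment 113 billion rupees: reserves −113B, deposits 0.
Discount-window repayment 351 billion rupees: reserves −351B, deposits 0.
FX purchase 476 billion rupees: reserves +476B, deposits 0.
Totals: Δreserves = +222B, Δdeposits = +183B.
Δrequired reserves = 20% × +183B = +36.6B.
Δexcess reserves = Δreserves − Δrequired = +222B − (+36.6B) = +185.4 billion.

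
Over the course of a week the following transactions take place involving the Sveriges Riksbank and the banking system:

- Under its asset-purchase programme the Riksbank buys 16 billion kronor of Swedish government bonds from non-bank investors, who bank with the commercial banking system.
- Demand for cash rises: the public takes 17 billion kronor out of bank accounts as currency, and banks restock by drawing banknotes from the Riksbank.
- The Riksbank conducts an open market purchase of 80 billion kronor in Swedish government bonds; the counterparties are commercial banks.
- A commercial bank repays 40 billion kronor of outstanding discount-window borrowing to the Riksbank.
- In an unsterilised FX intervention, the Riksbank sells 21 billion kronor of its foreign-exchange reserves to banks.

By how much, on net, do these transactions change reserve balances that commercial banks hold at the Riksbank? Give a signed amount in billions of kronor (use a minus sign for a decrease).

Riksbank balance sheet:
  Assets:      Securities +96B, Loans to banks −40B, Foreign assets −21B
  Liabilities: Bank reserves +18B, Currency in circulation +17B
So the change in reserve balances that commercial banks hold at the Riksbank is +18 billion.

+18 billion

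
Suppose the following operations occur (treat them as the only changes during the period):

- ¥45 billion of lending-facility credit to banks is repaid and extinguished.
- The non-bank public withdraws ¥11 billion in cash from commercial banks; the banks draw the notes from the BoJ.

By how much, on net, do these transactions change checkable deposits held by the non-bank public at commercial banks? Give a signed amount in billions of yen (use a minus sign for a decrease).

Discount-window repayment ¥45 billion: the counterparty is a bank, so public deposits are unchanged → 0.
Currency withdrawal ¥11 billion: non-bank counterparties' bank balances fall → −¥11B.
Net: 0 − 11 = -¥11 billion.

-¥11 billion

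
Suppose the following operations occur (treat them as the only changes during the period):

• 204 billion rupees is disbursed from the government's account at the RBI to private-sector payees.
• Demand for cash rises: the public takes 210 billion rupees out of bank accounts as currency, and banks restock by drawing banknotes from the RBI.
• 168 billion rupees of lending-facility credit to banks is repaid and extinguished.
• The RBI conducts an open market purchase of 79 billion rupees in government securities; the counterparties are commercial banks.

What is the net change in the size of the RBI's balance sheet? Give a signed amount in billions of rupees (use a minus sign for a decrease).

Government spending 204 billion rupees: only the composition of liabilities changes → 0.
Currency withdrawal 210 billion rupees: only the composition of liabilities changes → 0.
Discount-window repayment 168 billion rupees: an RBI asset is shed → −168B.
OMO purchase (from banks) 79 billion rupees: an RBI asset is acquired → +79B.
Net: 0 + 0 − 168 + 79 = -89 billion.

-89 billion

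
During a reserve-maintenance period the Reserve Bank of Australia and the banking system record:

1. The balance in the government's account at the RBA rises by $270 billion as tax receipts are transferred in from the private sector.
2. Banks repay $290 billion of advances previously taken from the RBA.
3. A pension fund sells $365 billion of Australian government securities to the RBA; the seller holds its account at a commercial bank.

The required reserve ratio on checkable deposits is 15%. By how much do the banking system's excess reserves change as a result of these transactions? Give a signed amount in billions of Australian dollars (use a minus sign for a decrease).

-$209.25 billion

Government account inflow $270 billion: reserves −$270B, deposits −$270B.
Discount-window repayment $290 billion: reserves −$290B, deposits 0.
Asset purchase (from non-banks) $365 billion: reserves +$365B, deposits +$365B.
Totals: Δreserves = −$195B, Δdeposits = +$95B.
Δrequired reserves = 15% × +$95B = +$14.25B.
Δexcess reserves = Δreserves − Δrequired = −$195B − (+$14.25B) = -$209.25 billion.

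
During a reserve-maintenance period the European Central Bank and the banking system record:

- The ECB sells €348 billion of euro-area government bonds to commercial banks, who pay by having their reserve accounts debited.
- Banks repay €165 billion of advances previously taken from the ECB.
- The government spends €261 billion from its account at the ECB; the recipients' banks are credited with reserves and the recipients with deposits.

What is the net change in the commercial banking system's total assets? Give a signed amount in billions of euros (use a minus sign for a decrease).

OMO sale (to banks) €348 billion: just an asset swap on bank balance sheets → 0.
Discount-window repayment €165 billion: bank balance sheets shrink → −€165B.
Government spending €261 billion: bank balance sheets expand → +€261B.
Net: 0 − 165 + 261 = +€96 billion.

+€96 billion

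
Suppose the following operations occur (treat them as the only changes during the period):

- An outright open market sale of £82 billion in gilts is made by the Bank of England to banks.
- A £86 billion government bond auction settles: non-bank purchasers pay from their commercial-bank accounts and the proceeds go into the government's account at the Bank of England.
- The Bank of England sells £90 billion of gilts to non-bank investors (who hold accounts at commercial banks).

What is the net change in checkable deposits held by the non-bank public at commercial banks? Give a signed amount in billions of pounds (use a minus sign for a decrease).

Bank of England balance sheet:
  Assets:      Securities −£172B
  Liabilities: Bank reserves −£258B, Government deposits +£86B
Commercial banking system:
  Assets:      Reserves at CB −£258B, Securities +£82B
  Liabilities: Checkable deposits −£176B
So the change in checkable deposits held by the non-bank public at commercial banks is -£176 billion.

-£176 billion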